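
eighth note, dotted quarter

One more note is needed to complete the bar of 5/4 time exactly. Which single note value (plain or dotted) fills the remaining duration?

The bar of 5/4 = 10 eighth notes.
In eighth notes: eighth note = 1; dotted quarter = 3.
Altogether 1 + 3 = 4.
Remaining: 10 − 4 = 6 eighth notes, which is a dotted half note.

dotted half note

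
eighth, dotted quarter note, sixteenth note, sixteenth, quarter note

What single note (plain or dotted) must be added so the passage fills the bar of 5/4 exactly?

The bar of 5/4 = 20 sixteenth notes.
Working in sixteenth notes: eighth = 2; dotted quarter note = 6; sixteenth note = 1; sixteenth = 1; quarter note = 4.
Adding: 2 + 6 + 1 + 1 + 4 = 14.
Remaining: 20 − 14 = 6 sixteenth notes, which is a dotted quarter note.

dotted quarter note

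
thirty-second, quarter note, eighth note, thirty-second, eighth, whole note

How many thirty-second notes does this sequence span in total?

50

Working in thirty-second notes: thirty-second = 1; quarter note = 8; eighth note = 4; thirty-second = 1; eighth = 4; whole note = 32.
Altogether 1 + 8 + 4 + 1 + 4 + 32 = 50 thirty-second notes.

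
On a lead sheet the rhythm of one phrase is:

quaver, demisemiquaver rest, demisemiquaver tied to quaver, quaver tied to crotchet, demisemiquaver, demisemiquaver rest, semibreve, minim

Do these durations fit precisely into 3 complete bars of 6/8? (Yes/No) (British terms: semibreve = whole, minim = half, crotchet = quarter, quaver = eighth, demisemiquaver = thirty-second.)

Yes

One bar of 6/8 = 24 thirty-second notes, so 3 bars = 72.
Each duration in thirty-second notes: quaver = 4; demisemiquaver rest = 1; demisemiquaver tied to quaver (demisemiquaver + quaver) = 5; quaver tied to crotchet (quaver + crotchet) = 12; demisemiquaver = 1; demisemiquaver rest = 1; semibreve = 32; minim = 16.
Altogether 4 + 1 + 5 + 12 + 1 + 1 + 32 + 16 = 72.
72 equals 72, so the answer is Yes.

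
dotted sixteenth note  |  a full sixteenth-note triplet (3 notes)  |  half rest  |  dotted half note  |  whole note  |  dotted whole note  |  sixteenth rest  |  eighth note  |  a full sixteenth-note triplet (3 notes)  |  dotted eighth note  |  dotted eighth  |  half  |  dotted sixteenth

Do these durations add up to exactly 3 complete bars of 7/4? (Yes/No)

Yes

One bar of 7/4 = 56 thirty-second notes, so 3 bars = 168.
Each duration in thirty-second notes: dotted sixteenth note = 3; a full sixteenth-note triplet (3 notes) (three triplet sixteenths span one eighth) = 4; half rest = 16; dotted half note = 24; whole note = 32; dotted whole note = 48; sixteenth rest = 2; eighth note = 4; a full sixteenth-note triplet (3 notes) (three triplet sixteenths span one eighth) = 4; dotted eighth note = 6; dotted eighth = 6; half = 16; dotted sixteenth = 3.
Sum: 3 + 4 + 16 + 24 + 32 + 48 + 2 + 4 + 4 + 6 + 6 + 16 + 3 = 168.
168 equals 168, so the answer is Yes.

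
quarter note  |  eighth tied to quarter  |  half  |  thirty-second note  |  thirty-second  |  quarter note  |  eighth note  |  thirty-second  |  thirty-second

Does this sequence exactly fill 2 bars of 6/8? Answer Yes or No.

No

One bar of 6/8 = 24 thirty-second notes, so 2 bars = 48.
Convert each value to thirty-second notes: quarter note = 8; eighth tied to quarter (eighth + quarter) = 12; half = 16; thirty-second note = 1; thirty-second = 1; quarter note = 8; eighth note = 4; thirty-second = 1; thirty-second = 1.
Adding: 8 + 12 + 16 + 1 + 1 + 8 + 4 + 1 + 1 = 52.
52 exceeds 48, so the answer is No.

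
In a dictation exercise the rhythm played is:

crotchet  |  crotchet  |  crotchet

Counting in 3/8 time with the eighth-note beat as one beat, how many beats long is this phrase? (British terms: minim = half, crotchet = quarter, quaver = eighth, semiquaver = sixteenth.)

6

One eighth-note beat = 2 sixteenth notes.
In sixteenth notes: crotchet = 4; crotchet = 4; crotchet = 4.
Sum: 4 + 4 + 4 = 12.
12 ÷ 2 = 6 beats.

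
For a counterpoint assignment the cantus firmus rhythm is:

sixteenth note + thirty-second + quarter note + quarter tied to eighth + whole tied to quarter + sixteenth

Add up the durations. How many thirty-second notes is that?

65

In thirty-second notes: sixteenth note = 2; thirty-second = 1; quarter note = 8; quarter tied to eighth (quarter + eighth) = 12; whole tied to quarter (whole + quarter) = 40; sixteenth = 2.
Adding: 2 + 1 + 8 + 12 + 40 + 2 = 65 thirty-second notes.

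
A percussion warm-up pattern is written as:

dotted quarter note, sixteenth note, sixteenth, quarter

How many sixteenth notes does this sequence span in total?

12

Working in sixteenth notes: dotted quarter note = 6; sixteenth note = 1; sixteenth = 1; quarter = 4.
Sum: 6 + 1 + 1 + 4 = 12 sixteenth notes.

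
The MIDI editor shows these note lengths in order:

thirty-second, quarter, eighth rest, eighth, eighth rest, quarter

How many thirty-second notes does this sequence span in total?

Each duration in thirty-second notes: thirty-second = 1; quarter = 8; eighth rest = 4; eighth = 4; eighth rest = 4; quarter = 8.
Altogether 1 + 8 + 4 + 4 + 4 + 8 = 29 thirty-second notes.

29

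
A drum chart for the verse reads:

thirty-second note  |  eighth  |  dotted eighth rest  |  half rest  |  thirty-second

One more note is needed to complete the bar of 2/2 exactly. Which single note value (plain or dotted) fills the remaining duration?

eighth note

The bar of 2/2 = 32 thirty-second notes.
Working in thirty-second notes: thirty-second note = 1; eighth = 4; dotted eighth rest = 6; half rest = 16; thirty-second = 1.
Adding: 1 + 4 + 6 + 16 + 1 = 28.
Remaining: 32 − 28 = 4 thirty-second notes, which is a eighth note.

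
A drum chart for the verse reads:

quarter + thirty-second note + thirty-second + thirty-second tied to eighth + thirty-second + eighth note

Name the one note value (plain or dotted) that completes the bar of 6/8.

eighth note

The bar of 6/8 = 24 thirty-second notes.
Convert each value to thirty-second notes: quarter = 8; thirty-second note = 1; thirty-second = 1; thirty-second tied to eighth (thirty-second + eighth) = 5; thirty-second = 1; eighth note = 4.
Altogether 8 + 1 + 1 + 5 + 1 + 4 = 20.
Remaining: 24 − 20 = 4 thirty-second notes, which is a eighth note.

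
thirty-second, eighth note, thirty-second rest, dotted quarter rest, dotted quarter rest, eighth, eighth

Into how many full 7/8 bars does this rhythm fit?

One bar of 7/8 = 28 thirty-second notes.
Each duration in thirty-second notes: thirty-second = 1; eighth note = 4; thirty-second rest = 1; dotted quarter rest = 12; dotted quarter rest = 12; eighth = 4; eighth = 4.
Total: 1 + 4 + 1 + 12 + 12 + 4 + 4 = 38.
38 ÷ 28 = 1 complete bar with 10 left over.

1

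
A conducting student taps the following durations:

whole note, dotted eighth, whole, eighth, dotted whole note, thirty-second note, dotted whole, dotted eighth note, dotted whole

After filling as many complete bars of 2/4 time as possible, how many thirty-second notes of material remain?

One bar of 2/4 = 16 thirty-second notes.
Express everything in thirty-second notes: whole note = 32; dotted eighth = 6; whole = 32; eighth = 4; dotted whole note = 48; thirty-second note = 1; dotted whole = 48; dotted eighth note = 6; dotted whole = 48.
Altogether 32 + 6 + 32 + 4 + 48 + 1 + 48 + 6 + 48 = 225.
225 ÷ 16 = 14 complete bars with 1 thirty-second note remaining.

1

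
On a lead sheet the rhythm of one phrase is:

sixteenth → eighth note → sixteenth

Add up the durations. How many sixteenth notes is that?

In sixteenth notes: sixteenth = 1; eighth note = 2; sixteenth = 1.
Altogether 1 + 2 + 1 = 4 sixteenth notes.

4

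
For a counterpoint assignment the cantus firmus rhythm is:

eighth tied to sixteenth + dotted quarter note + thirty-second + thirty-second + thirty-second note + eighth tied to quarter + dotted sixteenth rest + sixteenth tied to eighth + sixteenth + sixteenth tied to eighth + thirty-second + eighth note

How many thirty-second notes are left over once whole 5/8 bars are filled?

15

One bar of 5/8 = 20 thirty-second notes.
Working in thirty-second notes: eighth tied to sixteenth (eighth + sixteenth) = 6; dotted quarter note = 12; thirty-second = 1; thirty-second = 1; thirty-second note = 1; eighth tied to quarter (eighth + quarter) = 12; dotted sixteenth rest = 3; sixteenth tied to eighth (sixteenth + eighth) = 6; sixteenth = 2; sixteenth tied to eighth (sixteenth + eighth) = 6; thirty-second = 1; eighth note = 4.
Adding: 6 + 12 + 1 + 1 + 1 + 12 + 3 + 6 + 2 + 6 + 1 + 4 = 55.
55 ÷ 20 = 2 complete bars with 15 thirty-second notes remaining.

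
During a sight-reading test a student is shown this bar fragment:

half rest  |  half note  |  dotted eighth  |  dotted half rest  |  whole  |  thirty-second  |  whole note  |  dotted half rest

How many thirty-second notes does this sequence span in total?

151

Each duration in thirty-second notes: half rest = 16; half note = 16; dotted eighth = 6; dotted half rest = 24; whole = 32; thirty-second = 1; whole note = 32; dotted half rest = 24.
Altogether 16 + 16 + 6 + 24 + 32 + 1 + 32 + 24 = 151 thirty-second notes.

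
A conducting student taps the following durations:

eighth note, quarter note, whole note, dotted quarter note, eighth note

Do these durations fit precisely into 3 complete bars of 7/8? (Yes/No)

One bar of 7/8 = 7 eighth notes, so 3 bars = 21.
Convert each value to eighth notes: eighth note = 1; quarter note = 2; whole note = 8; dotted quarter note = 3; eighth note = 1.
Sum: 1 + 2 + 8 + 3 + 1 = 15.
15 falls short of 21, so the answer is No.

No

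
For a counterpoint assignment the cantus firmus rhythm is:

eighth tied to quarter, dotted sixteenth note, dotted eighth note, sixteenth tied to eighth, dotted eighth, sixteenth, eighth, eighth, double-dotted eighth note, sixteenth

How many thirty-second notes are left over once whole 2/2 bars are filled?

One bar of 2/2 = 32 thirty-second notes.
Working in thirty-second notes: eighth tied to quarter (eighth + quarter) = 12; dotted sixteenth note = 3; dotted eighth note = 6; sixteenth tied to eighth (sixteenth + eighth) = 6; dotted eighth = 6; sixteenth = 2; eighth = 4; eighth = 4; double-dotted eighth note = 7; sixteenth = 2.
Sum: 12 + 3 + 6 + 6 + 6 + 2 + 4 + 4 + 7 + 2 = 52.
52 ÷ 32 = 1 complete bar with 20 thirty-second notes remaining.

20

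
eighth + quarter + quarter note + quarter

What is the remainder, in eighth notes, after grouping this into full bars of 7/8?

One bar of 7/8 = 7 eighth notes.
Express everything in eighth notes: eighth = 1; quarter = 2; quarter note = 2; quarter = 2.
Adding: 1 + 2 + 2 + 2 = 7.
7 ÷ 7 = 1 complete bar with 0 eighth notes remaining.

0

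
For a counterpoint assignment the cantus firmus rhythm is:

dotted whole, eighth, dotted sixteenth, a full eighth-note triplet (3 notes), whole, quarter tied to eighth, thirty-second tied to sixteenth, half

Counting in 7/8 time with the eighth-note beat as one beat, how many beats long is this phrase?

31.5

One eighth-note beat = 4 thirty-second notes.
Convert each value to thirty-second notes: dotted whole = 48; eighth = 4; dotted sixteenth = 3; a full eighth-note triplet (3 notes) (three triplet eighths span one quarter) = 8; whole = 32; quarter tied to eighth (quarter + eighth) = 12; thirty-second tied to sixteenth (thirty-second + sixteenth) = 3; half = 16.
Altogether 48 + 4 + 3 + 8 + 32 + 12 + 3 + 16 = 126.
126 ÷ 4 = 31.5 beats.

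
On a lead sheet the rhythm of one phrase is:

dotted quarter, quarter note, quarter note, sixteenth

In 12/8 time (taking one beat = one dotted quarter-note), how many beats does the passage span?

2.5

One dotted quarter-note beat = 6 sixteenth notes.
Each duration in sixteenth notes: dotted quarter = 6; quarter note = 4; quarter note = 4; sixteenth = 1.
Total: 6 + 4 + 4 + 1 = 15.
15 ÷ 6 = 2.5 beats.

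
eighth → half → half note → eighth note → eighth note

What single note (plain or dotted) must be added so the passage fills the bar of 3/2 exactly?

The bar of 3/2 = 12 eighth notes.
In eighth notes: eighth = 1; half = 4; half note = 4; eighth note = 1; eighth note = 1.
Altogether 1 + 4 + 4 + 1 + 1 = 11.
Remaining: 12 − 11 = 1 eighth note, which is a eighth note.

eighth note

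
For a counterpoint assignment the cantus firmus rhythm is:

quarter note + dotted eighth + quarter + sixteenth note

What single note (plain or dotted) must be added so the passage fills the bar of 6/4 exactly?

The bar of 6/4 = 24 sixteenth notes.
In sixteenth notes: quarter note = 4; dotted eighth = 3; quarter = 4; sixteenth note = 1.
Altogether 4 + 3 + 4 + 1 = 12.
Remaining: 24 − 12 = 12 sixteenth notes, which is a dotted half note.

dotted half note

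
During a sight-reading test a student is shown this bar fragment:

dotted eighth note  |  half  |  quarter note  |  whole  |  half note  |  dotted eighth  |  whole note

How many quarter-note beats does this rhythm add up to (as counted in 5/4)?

One quarter-note beat = 4 sixteenth notes.
Each duration in sixteenth notes: dotted eighth note = 3; half = 8; quarter note = 4; whole = 16; half note = 8; dotted eighth = 3; whole note = 16.
Sum: 3 + 8 + 4 + 16 + 8 + 3 + 16 = 58.
58 ÷ 4 = 14.5 beats.

14.5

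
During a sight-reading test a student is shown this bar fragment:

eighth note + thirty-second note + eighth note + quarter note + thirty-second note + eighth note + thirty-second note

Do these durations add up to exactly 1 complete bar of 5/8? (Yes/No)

No

One bar of 5/8 = 20 thirty-second notes.
Each duration in thirty-second notes: eighth note = 4; thirty-second note = 1; eighth note = 4; quarter note = 8; thirty-second note = 1; eighth note = 4; thirty-second note = 1.
Sum: 4 + 1 + 4 + 8 + 1 + 4 + 1 = 23.
23 exceeds 20, so the answer is No.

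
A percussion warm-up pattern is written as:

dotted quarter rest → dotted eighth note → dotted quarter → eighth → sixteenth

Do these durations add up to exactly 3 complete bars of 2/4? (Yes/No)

One bar of 2/4 = 8 sixteenth notes, so 3 bars = 24.
Convert each value to sixteenth notes: dotted quarter rest = 6; dotted eighth note = 3; dotted quarter = 6; eighth = 2; sixteenth = 1.
Adding: 6 + 3 + 6 + 2 + 1 = 18.
18 falls short of 24, so the answer is No.

No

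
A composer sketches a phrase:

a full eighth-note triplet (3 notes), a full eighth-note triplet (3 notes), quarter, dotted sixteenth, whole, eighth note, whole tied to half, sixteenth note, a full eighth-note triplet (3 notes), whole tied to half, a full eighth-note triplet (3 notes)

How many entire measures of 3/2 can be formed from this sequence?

One bar of 3/2 = 48 thirty-second notes.
In thirty-second notes: a full eighth-note triplet (3 notes) (three triplet eighths span one quarter) = 8; a full eighth-note triplet (3 notes) (three triplet eighths span one quarter) = 8; quarter = 8; dotted sixteenth = 3; whole = 32; eighth note = 4; whole tied to half (whole + half) = 48; sixteenth note = 2; a full eighth-note triplet (3 notes) (three triplet eighths span one quarter) = 8; whole tied to half (whole + half) = 48; a full eighth-note triplet (3 notes) (three triplet eighths span one quarter) = 8.
Total: 8 + 8 + 8 + 3 + 32 + 4 + 48 + 2 + 8 + 48 + 8 = 177.
177 ÷ 48 = 3 complete bars with 33 left over.

3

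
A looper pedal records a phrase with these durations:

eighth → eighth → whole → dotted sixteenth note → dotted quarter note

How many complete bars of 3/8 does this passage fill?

4

One bar of 3/8 = 12 thirty-second notes.
Each duration in thirty-second notes: eighth = 4; eighth = 4; whole = 32; dotted sixteenth note = 3; dotted quarter note = 12.
Altogether 4 + 4 + 32 + 3 + 12 = 55.
55 ÷ 12 = 4 complete bars with 7 left over.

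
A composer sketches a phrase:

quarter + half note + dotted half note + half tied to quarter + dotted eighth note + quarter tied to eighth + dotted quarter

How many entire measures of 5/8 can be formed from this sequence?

One bar of 5/8 = 10 sixteenth notes.
Convert each value to sixteenth notes: quarter = 4; half note = 8; dotted half note = 12; half tied to quarter (half + quarter) = 12; dotted eighth note = 3; quarter tied to eighth (quarter + eighth) = 6; dotted quarter = 6.
Total: 4 + 8 + 12 + 12 + 3 + 6 + 6 = 51.
51 ÷ 10 = 5 complete bars with 1 left over.

5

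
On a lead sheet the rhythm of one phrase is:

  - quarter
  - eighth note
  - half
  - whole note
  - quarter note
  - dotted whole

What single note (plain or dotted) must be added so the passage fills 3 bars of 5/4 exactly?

eighth note

3 bars of 5/4 = 30 eighth notes.
In eighth notes: quarter = 2; eighth note = 1; half = 4; whole note = 8; quarter note = 2; dotted whole = 12.
Total: 2 + 1 + 4 + 8 + 2 + 12 = 29.
Remaining: 30 − 29 = 1 eighth note, which is a eighth note.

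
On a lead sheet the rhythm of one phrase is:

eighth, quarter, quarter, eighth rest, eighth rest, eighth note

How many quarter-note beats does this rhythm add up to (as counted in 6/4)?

One quarter-note beat = 2 eighth notes.
Working in eighth notes: eighth = 1; quarter = 2; quarter = 2; eighth rest = 1; eighth rest = 1; eighth note = 1.
Adding: 1 + 2 + 2 + 1 + 1 + 1 = 8.
8 ÷ 2 = 4 beats.

4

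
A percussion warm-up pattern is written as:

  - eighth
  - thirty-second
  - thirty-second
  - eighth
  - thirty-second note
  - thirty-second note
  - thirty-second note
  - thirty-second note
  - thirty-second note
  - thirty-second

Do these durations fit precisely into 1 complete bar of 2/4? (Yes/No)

One bar of 2/4 = 16 thirty-second notes.
Each duration in thirty-second notes: eighth = 4; thirty-second = 1; thirty-second = 1; eighth = 4; thirty-second note = 1; thirty-second note = 1; thirty-second note = 1; thirty-second note = 1; thirty-second note = 1; thirty-second = 1.
Sum: 4 + 1 + 1 + 4 + 1 + 1 + 1 + 1 + 1 + 1 = 16.
16 equals 16, so the answer is Yes.

Yes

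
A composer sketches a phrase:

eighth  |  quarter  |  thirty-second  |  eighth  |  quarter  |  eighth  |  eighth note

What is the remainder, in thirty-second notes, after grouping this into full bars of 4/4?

One bar of 4/4 = 32 thirty-second notes.
Working in thirty-second notes: eighth = 4; quarter = 8; thirty-second = 1; eighth = 4; quarter = 8; eighth = 4; eighth note = 4.
Adding: 4 + 8 + 1 + 4 + 8 + 4 + 4 = 33.
33 ÷ 32 = 1 complete bar with 1 thirty-second note remaining.

1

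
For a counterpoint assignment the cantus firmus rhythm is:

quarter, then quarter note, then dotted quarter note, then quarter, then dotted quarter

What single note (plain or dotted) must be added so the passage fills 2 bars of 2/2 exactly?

2 bars of 2/2 = 16 eighth notes.
Express everything in eighth notes: quarter = 2; quarter note = 2; dotted quarter note = 3; quarter = 2; dotted quarter = 3.
Adding: 2 + 2 + 3 + 2 + 3 = 12.
Remaining: 16 − 12 = 4 eighth notes, which is a half note.

half note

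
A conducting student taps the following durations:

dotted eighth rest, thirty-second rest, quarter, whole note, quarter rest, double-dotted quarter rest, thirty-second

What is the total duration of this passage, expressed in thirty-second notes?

70

In thirty-second notes: dotted eighth rest = 6; thirty-second rest = 1; quarter = 8; whole note = 32; quarter rest = 8; double-dotted quarter rest = 14; thirty-second = 1.
Sum: 6 + 1 + 8 + 32 + 8 + 14 + 1 = 70 thirty-second notes.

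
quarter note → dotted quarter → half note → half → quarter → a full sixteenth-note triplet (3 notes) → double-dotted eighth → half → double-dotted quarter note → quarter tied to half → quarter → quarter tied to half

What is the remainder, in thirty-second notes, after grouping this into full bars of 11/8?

25

One bar of 11/8 = 44 thirty-second notes.
In thirty-second notes: quarter note = 8; dotted quarter = 12; half note = 16; half = 16; quarter = 8; a full sixteenth-note triplet (3 notes) (three triplet sixteenths span one eighth) = 4; double-dotted eighth = 7; half = 16; double-dotted quarter note = 14; quarter tied to half (quarter + half) = 24; quarter = 8; quarter tied to half (quarter + half) = 24.
Total: 8 + 12 + 16 + 16 + 8 + 4 + 7 + 16 + 14 + 24 + 8 + 24 = 157.
157 ÷ 44 = 3 complete bars with 25 thirty-second notes remaining.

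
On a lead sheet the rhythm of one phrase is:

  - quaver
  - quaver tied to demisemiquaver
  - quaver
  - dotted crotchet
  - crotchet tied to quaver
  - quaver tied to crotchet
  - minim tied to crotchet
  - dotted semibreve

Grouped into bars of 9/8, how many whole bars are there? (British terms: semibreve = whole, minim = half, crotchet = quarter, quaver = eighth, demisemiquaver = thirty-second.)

3

One bar of 9/8 = 36 thirty-second notes.
Express everything in thirty-second notes: quaver = 4; quaver tied to demisemiquaver (quaver + demisemiquaver) = 5; quaver = 4; dotted crotchet = 12; crotchet tied to quaver (crotchet + quaver) = 12; quaver tied to crotchet (quaver + crotchet) = 12; minim tied to crotchet (minim + crotchet) = 24; dotted semibreve = 48.
Adding: 4 + 5 + 4 + 12 + 12 + 12 + 24 + 48 = 121.
121 ÷ 36 = 3 complete bars with 13 left over.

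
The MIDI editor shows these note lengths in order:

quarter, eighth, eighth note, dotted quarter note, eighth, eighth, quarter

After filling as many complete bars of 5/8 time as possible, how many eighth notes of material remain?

One bar of 5/8 = 5 eighth notes.
Working in eighth notes: quarter = 2; eighth = 1; eighth note = 1; dotted quarter note = 3; eighth = 1; eighth = 1; quarter = 2.
Adding: 2 + 1 + 1 + 3 + 1 + 1 + 2 = 11.
11 ÷ 5 = 2 complete bars with 1 eighth note remaining.

1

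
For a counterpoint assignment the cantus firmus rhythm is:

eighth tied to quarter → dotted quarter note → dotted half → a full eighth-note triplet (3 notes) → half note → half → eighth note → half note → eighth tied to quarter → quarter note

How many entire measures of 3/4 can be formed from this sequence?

5

One bar of 3/4 = 6 eighth notes.
Convert each value to eighth notes: eighth tied to quarter (eighth + quarter) = 3; dotted quarter note = 3; dotted half = 6; a full eighth-note triplet (3 notes) (three triplet eighths span one quarter) = 2; half note = 4; half = 4; eighth note = 1; half note = 4; eighth tied to quarter (eighth + quarter) = 3; quarter note = 2.
Adding: 3 + 3 + 6 + 2 + 4 + 4 + 1 + 4 + 3 + 2 = 32.
32 ÷ 6 = 5 complete bars with 2 left over.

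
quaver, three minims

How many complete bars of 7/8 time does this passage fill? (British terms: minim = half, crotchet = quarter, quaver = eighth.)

1

One bar of 7/8 = 7 eighth notes.
In eighth notes: quaver = 1; minim = 4; minim = 4; minim = 4.
Sum: 1 + 4 + 4 + 4 = 13.
13 ÷ 7 = 1 complete bar with 6 left over.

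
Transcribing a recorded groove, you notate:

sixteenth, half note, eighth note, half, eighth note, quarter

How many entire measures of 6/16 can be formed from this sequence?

4

One bar of 6/16 = 6 sixteenth notes.
In sixteenth notes: sixteenth = 1; half note = 8; eighth note = 2; half = 8; eighth note = 2; quarter = 4.
Total: 1 + 8 + 2 + 8 + 2 + 4 = 25.
25 ÷ 6 = 4 complete bars with 1 left over.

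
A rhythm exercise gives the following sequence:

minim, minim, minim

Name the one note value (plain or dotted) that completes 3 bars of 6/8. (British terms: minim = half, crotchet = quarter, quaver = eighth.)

dotted half note

3 bars of 6/8 = 9 quarter notes.
In quarter notes: minim = 2; minim = 2; minim = 2.
Altogether 2 + 2 + 2 = 6.
Remaining: 9 − 6 = 3 quarter notes, which is a dotted half note.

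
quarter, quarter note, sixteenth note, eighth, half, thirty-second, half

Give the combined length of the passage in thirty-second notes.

Each duration in thirty-second notes: quarter = 8; quarter note = 8; sixteenth note = 2; eighth = 4; half = 16; thirty-second = 1; half = 16.
Altogether 8 + 8 + 2 + 4 + 16 + 1 + 16 = 55 thirty-second notes.

55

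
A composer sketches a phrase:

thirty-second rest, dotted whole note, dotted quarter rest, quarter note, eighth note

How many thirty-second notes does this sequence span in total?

Express everything in thirty-second notes: thirty-second rest = 1; dotted whole note = 48; dotted quarter rest = 12; quarter note = 8; eighth note = 4.
Total: 1 + 48 + 12 + 8 + 4 = 73 thirty-second notes.

73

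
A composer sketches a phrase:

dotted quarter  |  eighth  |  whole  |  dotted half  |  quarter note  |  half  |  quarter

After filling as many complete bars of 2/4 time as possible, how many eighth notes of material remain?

2

One bar of 2/4 = 4 eighth notes.
Each duration in eighth notes: dotted quarter = 3; eighth = 1; whole = 8; dotted half = 6; quarter note = 2; half = 4; quarter = 2.
Adding: 3 + 1 + 8 + 6 + 2 + 4 + 2 = 26.
26 ÷ 4 = 6 complete bars with 2 eighth notes remaining.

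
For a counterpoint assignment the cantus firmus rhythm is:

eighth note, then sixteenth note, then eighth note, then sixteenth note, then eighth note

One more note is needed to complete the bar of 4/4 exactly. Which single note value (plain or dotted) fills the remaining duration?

The bar of 4/4 = 16 sixteenth notes.
Working in sixteenth notes: eighth note = 2; sixteenth note = 1; eighth note = 2; sixteenth note = 1; eighth note = 2.
Altogether 2 + 1 + 2 + 1 + 2 = 8.
Remaining: 16 − 8 = 8 sixteenth notes, which is a half note.

half note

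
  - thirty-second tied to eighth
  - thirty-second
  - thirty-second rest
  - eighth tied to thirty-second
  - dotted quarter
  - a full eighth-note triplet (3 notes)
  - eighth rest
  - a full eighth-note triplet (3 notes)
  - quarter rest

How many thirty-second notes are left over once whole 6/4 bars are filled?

4

One bar of 6/4 = 48 thirty-second notes.
In thirty-second notes: thirty-second tied to eighth (thirty-second + eighth) = 5; thirty-second = 1; thirty-second rest = 1; eighth tied to thirty-second (eighth + thirty-second) = 5; dotted quarter = 12; a full eighth-note triplet (3 notes) (three triplet eighths span one quarter) = 8; eighth rest = 4; a full eighth-note triplet (3 notes) (three triplet eighths span one quarter) = 8; quarter rest = 8.
Altogether 5 + 1 + 1 + 5 + 12 + 8 + 4 + 8 + 8 = 52.
52 ÷ 48 = 1 complete bar with 4 thirty-second notes remaining.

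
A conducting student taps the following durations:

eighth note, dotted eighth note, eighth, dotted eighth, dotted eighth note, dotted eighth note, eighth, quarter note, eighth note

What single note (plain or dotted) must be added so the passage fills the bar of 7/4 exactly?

The bar of 7/4 = 28 sixteenth notes.
Working in sixteenth notes: eighth note = 2; dotted eighth note = 3; eighth = 2; dotted eighth = 3; dotted eighth note = 3; dotted eighth note = 3; eighth = 2; quarter note = 4; eighth note = 2.
Sum: 2 + 3 + 2 + 3 + 3 + 3 + 2 + 4 + 2 = 24.
Remaining: 28 − 24 = 4 sixteenth notes, which is a quarter note.

quarter note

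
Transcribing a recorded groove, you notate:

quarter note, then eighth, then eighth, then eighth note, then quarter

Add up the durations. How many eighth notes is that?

7

Express everything in eighth notes: quarter note = 2; eighth = 1; eighth = 1; eighth note = 1; quarter = 2.
Total: 2 + 1 + 1 + 1 + 2 = 7 eighth notes.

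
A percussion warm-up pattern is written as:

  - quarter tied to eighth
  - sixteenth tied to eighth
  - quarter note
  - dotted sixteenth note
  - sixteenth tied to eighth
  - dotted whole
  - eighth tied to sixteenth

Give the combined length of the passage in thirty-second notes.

Working in thirty-second notes: quarter tied to eighth (quarter + eighth) = 12; sixteenth tied to eighth (sixteenth + eighth) = 6; quarter note = 8; dotted sixteenth note = 3; sixteenth tied to eighth (sixteenth + eighth) = 6; dotted whole = 48; eighth tied to sixteenth (eighth + sixteenth) = 6.
Sum: 12 + 6 + 8 + 3 + 6 + 48 + 6 = 89 thirty-second notes.

89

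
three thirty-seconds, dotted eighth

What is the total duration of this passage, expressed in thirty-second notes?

Working in thirty-second notes: thirty-second = 1; thirty-second = 1; thirty-second = 1; dotted eighth = 6.
Adding: 1 + 1 + 1 + 6 = 9 thirty-second notes.

9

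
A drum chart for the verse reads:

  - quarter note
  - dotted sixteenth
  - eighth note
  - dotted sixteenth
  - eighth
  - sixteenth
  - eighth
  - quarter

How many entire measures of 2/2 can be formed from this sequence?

One bar of 2/2 = 32 thirty-second notes.
Convert each value to thirty-second notes: quarter note = 8; dotted sixteenth = 3; eighth note = 4; dotted sixteenth = 3; eighth = 4; sixteenth = 2; eighth = 4; quarter = 8.
Total: 8 + 3 + 4 + 3 + 4 + 2 + 4 + 8 = 36.
36 ÷ 32 = 1 complete bar with 4 left over.

1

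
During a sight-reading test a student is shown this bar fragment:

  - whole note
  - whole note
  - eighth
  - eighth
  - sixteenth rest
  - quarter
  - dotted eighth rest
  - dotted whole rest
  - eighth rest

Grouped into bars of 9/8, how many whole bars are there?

3

One bar of 9/8 = 18 sixteenth notes.
In sixteenth notes: whole note = 16; whole note = 16; eighth = 2; eighth = 2; sixteenth rest = 1; quarter = 4; dotted eighth rest = 3; dotted whole rest = 24; eighth rest = 2.
Altogether 16 + 16 + 2 + 2 + 1 + 4 + 3 + 24 + 2 = 70.
70 ÷ 18 = 3 complete bars with 16 left over.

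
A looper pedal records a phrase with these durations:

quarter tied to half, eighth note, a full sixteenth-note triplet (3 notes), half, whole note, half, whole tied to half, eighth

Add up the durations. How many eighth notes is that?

In eighth notes: quarter tied to half (quarter + half) = 6; eighth note = 1; a full sixteenth-note triplet (3 notes) (three triplet sixteenths span one eighth) = 1; half = 4; whole note = 8; half = 4; whole tied to half (whole + half) = 12; eighth = 1.
Adding: 6 + 1 + 1 + 4 + 8 + 4 + 12 + 1 = 37 eighth notes.

37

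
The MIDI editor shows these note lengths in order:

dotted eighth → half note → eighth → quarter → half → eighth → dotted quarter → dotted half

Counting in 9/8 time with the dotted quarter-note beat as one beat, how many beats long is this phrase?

7.5

One dotted quarter-note beat = 6 sixteenth notes.
Working in sixteenth notes: dotted eighth = 3; half note = 8; eighth = 2; quarter = 4; half = 8; eighth = 2; dotted quarter = 6; dotted half = 12.
Adding: 3 + 8 + 2 + 4 + 8 + 2 + 6 + 12 = 45.
45 ÷ 6 = 7.5 beats.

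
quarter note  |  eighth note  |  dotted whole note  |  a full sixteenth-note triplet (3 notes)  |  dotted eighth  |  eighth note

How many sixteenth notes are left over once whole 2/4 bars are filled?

One bar of 2/4 = 8 sixteenth notes.
Convert each value to sixteenth notes: quarter note = 4; eighth note = 2; dotted whole note = 24; a full sixteenth-note triplet (3 notes) (three triplet sixteenths span one eighth) = 2; dotted eighth = 3; eighth note = 2.
Adding: 4 + 2 + 24 + 2 + 3 + 2 = 37.
37 ÷ 8 = 4 complete bars with 5 sixteenth notes remaining.

5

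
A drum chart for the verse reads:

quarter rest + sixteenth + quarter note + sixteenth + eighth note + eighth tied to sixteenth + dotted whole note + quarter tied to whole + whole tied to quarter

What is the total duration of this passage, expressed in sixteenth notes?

In sixteenth notes: quarter rest = 4; sixteenth = 1; quarter note = 4; sixteenth = 1; eighth note = 2; eighth tied to sixteenth (eighth + sixteenth) = 3; dotted whole note = 24; quarter tied to whole (quarter + whole) = 20; whole tied to quarter (whole + quarter) = 20.
Sum: 4 + 1 + 4 + 1 + 2 + 3 + 24 + 20 + 20 = 79 sixteenth notes.

79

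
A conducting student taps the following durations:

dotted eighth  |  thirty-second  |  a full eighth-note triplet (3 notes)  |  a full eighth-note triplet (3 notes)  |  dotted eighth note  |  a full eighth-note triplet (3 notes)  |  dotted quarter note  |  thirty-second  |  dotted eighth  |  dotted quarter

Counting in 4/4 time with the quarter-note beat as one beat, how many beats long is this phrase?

One quarter-note beat = 8 thirty-second notes.
Working in thirty-second notes: dotted eighth = 6; thirty-second = 1; a full eighth-note triplet (3 notes) (three triplet eighths span one quarter) = 8; a full eighth-note triplet (3 notes) (three triplet eighths span one quarter) = 8; dotted eighth note = 6; a full eighth-note triplet (3 notes) (three triplet eighths span one quarter) = 8; dotted quarter note = 12; thirty-second = 1; dotted eighth = 6; dotted quarter = 12.
Adding: 6 + 1 + 8 + 8 + 6 + 8 + 12 + 1 + 6 + 12 = 68.
68 ÷ 8 = 8.5 beats.

8.5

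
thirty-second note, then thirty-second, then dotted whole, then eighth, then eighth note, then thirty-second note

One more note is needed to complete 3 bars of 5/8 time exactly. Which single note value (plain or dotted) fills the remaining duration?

thirty-second note

3 bars of 5/8 = 60 thirty-second notes.
Each duration in thirty-second notes: thirty-second note = 1; thirty-second = 1; dotted whole = 48; eighth = 4; eighth note = 4; thirty-second note = 1.
Sum: 1 + 1 + 48 + 4 + 4 + 1 = 59.
Remaining: 60 − 59 = 1 thirty-second note, which is a thirty-second note.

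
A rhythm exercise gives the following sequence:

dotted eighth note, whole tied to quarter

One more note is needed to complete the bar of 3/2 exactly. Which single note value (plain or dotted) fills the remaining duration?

sixteenth note

The bar of 3/2 = 24 sixteenth notes.
Express everything in sixteenth notes: dotted eighth note = 3; whole tied to quarter (whole + quarter) = 20.
Sum: 3 + 20 = 23.
Remaining: 24 − 23 = 1 sixteenth note, which is a sixteenth note.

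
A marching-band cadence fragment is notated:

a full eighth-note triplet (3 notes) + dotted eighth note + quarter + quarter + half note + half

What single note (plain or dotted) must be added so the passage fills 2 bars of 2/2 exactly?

sixteenth note

2 bars of 2/2 = 32 sixteenth notes.
Each duration in sixteenth notes: a full eighth-note triplet (3 notes) (three triplet eighths span one quarter) = 4; dotted eighth note = 3; quarter = 4; quarter = 4; half note = 8; half = 8.
Sum: 4 + 3 + 4 + 4 + 8 + 8 = 31.
Remaining: 32 − 31 = 1 sixteenth note, which is a sixteenth note.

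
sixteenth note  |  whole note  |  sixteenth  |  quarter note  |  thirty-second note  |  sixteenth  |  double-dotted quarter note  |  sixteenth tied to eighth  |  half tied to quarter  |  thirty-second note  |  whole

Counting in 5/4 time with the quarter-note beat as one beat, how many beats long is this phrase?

15.5

One quarter-note beat = 8 thirty-second notes.
In thirty-second notes: sixteenth note = 2; whole note = 32; sixteenth = 2; quarter note = 8; thirty-second note = 1; sixteenth = 2; double-dotted quarter note = 14; sixteenth tied to eighth (sixteenth + eighth) = 6; half tied to quarter (half + quarter) = 24; thirty-second note = 1; whole = 32.
Adding: 2 + 32 + 2 + 8 + 1 + 2 + 14 + 6 + 24 + 1 + 32 = 124.
124 ÷ 8 = 15.5 beats.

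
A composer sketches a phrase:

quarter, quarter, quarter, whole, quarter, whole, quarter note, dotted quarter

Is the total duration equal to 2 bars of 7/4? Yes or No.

One bar of 7/4 = 14 eighth notes, so 2 bars = 28.
In eighth notes: quarter = 2; quarter = 2; quarter = 2; whole = 8; quarter = 2; whole = 8; quarter note = 2; dotted quarter = 3.
Adding: 2 + 2 + 2 + 8 + 2 + 8 + 2 + 3 = 29.
29 exceeds 28, so the answer is No.

No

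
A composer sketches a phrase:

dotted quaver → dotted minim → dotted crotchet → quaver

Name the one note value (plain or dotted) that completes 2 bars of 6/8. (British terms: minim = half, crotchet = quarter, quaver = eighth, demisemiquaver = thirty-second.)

2 bars of 6/8 = 24 sixteenth notes.
Express everything in sixteenth notes: dotted quaver = 3; dotted minim = 12; dotted crotchet = 6; quaver = 2.
Sum: 3 + 12 + 6 + 2 = 23.
Remaining: 24 − 23 = 1 sixteenth note, which is a sixteenth note.

sixteenth note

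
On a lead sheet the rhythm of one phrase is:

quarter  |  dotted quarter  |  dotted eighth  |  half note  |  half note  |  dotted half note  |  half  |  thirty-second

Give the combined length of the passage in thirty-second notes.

Each duration in thirty-second notes: quarter = 8; dotted quarter = 12; dotted eighth = 6; half note = 16; half note = 16; dotted half note = 24; half = 16; thirty-second = 1.
Adding: 8 + 12 + 6 + 16 + 16 + 24 + 16 + 1 = 99 thirty-second notes.

99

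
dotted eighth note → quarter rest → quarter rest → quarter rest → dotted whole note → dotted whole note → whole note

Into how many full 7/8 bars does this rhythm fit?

One bar of 7/8 = 14 sixteenth notes.
Working in sixteenth notes: dotted eighth note = 3; quarter rest = 4; quarter rest = 4; quarter rest = 4; dotted whole note = 24; dotted whole note = 24; whole note = 16.
Altogether 3 + 4 + 4 + 4 + 24 + 24 + 16 = 79.
79 ÷ 14 = 5 complete bars with 9 left over.

5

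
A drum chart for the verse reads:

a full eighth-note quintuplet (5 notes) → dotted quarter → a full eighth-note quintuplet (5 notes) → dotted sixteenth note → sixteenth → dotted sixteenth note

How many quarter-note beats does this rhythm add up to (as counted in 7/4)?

6.5

One quarter-note beat = 8 thirty-second notes.
Express everything in thirty-second notes: a full eighth-note quintuplet (5 notes) (five quintuplet eighths span one half) = 16; dotted quarter = 12; a full eighth-note quintuplet (5 notes) (five quintuplet eighths span one half) = 16; dotted sixteenth note = 3; sixteenth = 2; dotted sixteenth note = 3.
Altogether 16 + 12 + 16 + 3 + 2 + 3 = 52.
52 ÷ 8 = 6.5 beats.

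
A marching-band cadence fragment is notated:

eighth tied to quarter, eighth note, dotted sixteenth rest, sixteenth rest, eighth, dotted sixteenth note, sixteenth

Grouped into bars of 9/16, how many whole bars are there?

1

One bar of 9/16 = 18 thirty-second notes.
Express everything in thirty-second notes: eighth tied to quarter (eighth + quarter) = 12; eighth note = 4; dotted sixteenth rest = 3; sixteenth rest = 2; eighth = 4; dotted sixteenth note = 3; sixteenth = 2.
Adding: 12 + 4 + 3 + 2 + 4 + 3 + 2 = 30.
30 ÷ 18 = 1 complete bar with 12 left over.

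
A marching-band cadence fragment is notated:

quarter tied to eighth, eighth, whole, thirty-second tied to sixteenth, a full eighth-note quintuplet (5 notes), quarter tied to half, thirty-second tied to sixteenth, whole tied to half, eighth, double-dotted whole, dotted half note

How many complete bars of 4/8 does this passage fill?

One bar of 4/8 = 16 thirty-second notes.
Each duration in thirty-second notes: quarter tied to eighth (quarter + eighth) = 12; eighth = 4; whole = 32; thirty-second tied to sixteenth (thirty-second + sixteenth) = 3; a full eighth-note quintuplet (5 notes) (five quintuplet eighths span one half) = 16; quarter tied to half (quarter + half) = 24; thirty-second tied to sixteenth (thirty-second + sixteenth) = 3; whole tied to half (whole + half) = 48; eighth = 4; double-dotted whole = 56; dotted half note = 24.
Total: 12 + 4 + 32 + 3 + 16 + 24 + 3 + 48 + 4 + 56 + 24 = 226.
226 ÷ 16 = 14 complete bars with 2 left over.

14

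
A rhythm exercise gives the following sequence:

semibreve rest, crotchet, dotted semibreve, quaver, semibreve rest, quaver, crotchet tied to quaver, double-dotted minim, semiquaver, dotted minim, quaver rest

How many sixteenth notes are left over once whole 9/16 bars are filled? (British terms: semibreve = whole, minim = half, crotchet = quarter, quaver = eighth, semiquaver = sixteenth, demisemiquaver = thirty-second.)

One bar of 9/16 = 9 sixteenth notes.
Each duration in sixteenth notes: semibreve rest = 16; crotchet = 4; dotted semibreve = 24; quaver = 2; semibreve rest = 16; quaver = 2; crotchet tied to quaver (crotchet + quaver) = 6; double-dotted minim = 14; semiquaver = 1; dotted minim = 12; quaver rest = 2.
Adding: 16 + 4 + 24 + 2 + 16 + 2 + 6 + 14 + 1 + 12 + 2 = 99.
99 ÷ 9 = 11 complete bars with 0 sixteenth notes remaining.

0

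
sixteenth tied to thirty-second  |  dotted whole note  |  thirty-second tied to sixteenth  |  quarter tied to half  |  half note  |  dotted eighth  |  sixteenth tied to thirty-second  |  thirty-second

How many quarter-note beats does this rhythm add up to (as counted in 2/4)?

13

One quarter-note beat = 8 thirty-second notes.
Express everything in thirty-second notes: sixteenth tied to thirty-second (sixteenth + thirty-second) = 3; dotted whole note = 48; thirty-second tied to sixteenth (thirty-second + sixteenth) = 3; quarter tied to half (quarter + half) = 24; half note = 16; dotted eighth = 6; sixteenth tied to thirty-second (sixteenth + thirty-second) = 3; thirty-second = 1.
Sum: 3 + 48 + 3 + 24 + 16 + 6 + 3 + 1 = 104.
104 ÷ 8 = 13 beats.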